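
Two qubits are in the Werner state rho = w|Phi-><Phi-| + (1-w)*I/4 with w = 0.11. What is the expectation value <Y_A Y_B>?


|Phi-> = (|00> - |11>)/sqrt(2)
For the pure Bell state, <Y_A Y_B> = +1 (Bell-state Pauli correlator).
The maximally-mixed part I/4 has tr(I/4 * P tensor P) = 0 for any traceless Pauli P.
So <Y_A Y_B>_rho = w * (+1) + (1 - w) * 0
= 0.11 * (+1)
= 0.1100

0.1100


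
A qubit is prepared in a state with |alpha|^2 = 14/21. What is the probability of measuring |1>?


|alpha|^2 = 14/21 = 0.6667
|beta|^2 = 1 - 14/21 = 7/21 = 0.3333
P(|1>) = |beta|^2 = 0.3333

0.3333


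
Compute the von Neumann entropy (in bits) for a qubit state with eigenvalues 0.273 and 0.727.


S = -p*log2(p) - (1-p)*log2(1-p)
p = 0.2730, 1-p = 0.7270
= -0.2730 * log2(0.2730) - 0.7270 * log2(0.7270)
= -(-0.5113) - (-0.3344)
= 0.8457

0.8457


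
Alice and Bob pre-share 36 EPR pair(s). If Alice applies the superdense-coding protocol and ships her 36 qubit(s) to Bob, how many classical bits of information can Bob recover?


Superdense coding allows 2 classical bits per shared entangled pair.
36 pair(s) -> 2 * 36 = 72 classical bits

72


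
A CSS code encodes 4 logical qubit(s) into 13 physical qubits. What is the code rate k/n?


Code rate R = k/n
= 4/13
= 0.3077

0.3077


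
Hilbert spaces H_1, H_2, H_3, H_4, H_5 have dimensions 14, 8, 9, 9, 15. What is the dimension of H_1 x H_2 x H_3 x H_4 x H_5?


dim(H_1 x H_2 x H_3 x H_4 x H_5) = 14 * 8 * 9 * 9 * 15
= 112 * 9 * 9 * 15
= 1008 * 9 * 15
= 9072 * 15
= 136080

136080


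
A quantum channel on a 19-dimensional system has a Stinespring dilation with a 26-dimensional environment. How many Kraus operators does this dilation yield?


Tracing out the environment in an orthonormal basis {|i>_E} gives Kraus operators K_i = <i|_E U |0>_E.
Number of Kraus operators = dim(H_env) = d_env
= 26

26


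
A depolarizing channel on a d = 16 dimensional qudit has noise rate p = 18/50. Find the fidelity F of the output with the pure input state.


F = (1-p) + p/d
= (1 - 0.3600) + 0.3600/16
= 0.6400 + 0.0225
= 0.6625

0.6625


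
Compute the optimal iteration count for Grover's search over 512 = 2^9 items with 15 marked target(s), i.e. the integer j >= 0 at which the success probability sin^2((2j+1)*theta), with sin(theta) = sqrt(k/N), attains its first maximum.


After j Grover iterations the success probability is P(j) = sin^2((2j+1)*theta), where sin(theta) = sqrt(k/N).
N = 2^9 = 512, k = 15
sin(theta) = sqrt(k/N) = 0.1711632992
theta = arcsin(sqrt(k/N)) = 0.1720102719 rad
P(j) reaches its first maximum when (2j+1)*theta is as close as possible to pi/2, i.e. j = round(pi/(4*theta) - 1/2).
pi/(4*theta) - 1/2 = 4.0660
(For comparison, the common estimate pi/4 * sqrt(N/k) = 4.5886; the exact maximiser is used here.)
Optimal iterations = 4

4


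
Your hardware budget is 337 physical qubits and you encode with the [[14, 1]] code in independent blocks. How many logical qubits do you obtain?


Each code block uses 14 physical qubits for 1 logical qubit(s).
Number of complete blocks = floor(337 / 14) = 24
Logical qubits = 24 * 1
= 24

24


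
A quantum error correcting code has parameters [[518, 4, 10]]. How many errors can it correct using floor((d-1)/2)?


Code parameters: [[518, 4, 10]], distance d = 10.
Number of correctable errors = floor((d-1)/2)
= floor((10 - 1)/2)
= floor(9/2)
= 4

4


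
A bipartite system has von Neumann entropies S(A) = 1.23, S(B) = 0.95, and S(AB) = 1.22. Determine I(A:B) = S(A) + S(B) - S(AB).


I(A:B) = S(A) + S(B) - S(AB)
= 1.23 + 0.95 - 1.22
= 0.9600

0.9600


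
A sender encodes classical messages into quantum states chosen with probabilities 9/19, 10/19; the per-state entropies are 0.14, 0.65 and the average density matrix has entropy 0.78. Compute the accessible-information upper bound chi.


chi = S(rho) - sum_i p_i * S(rho_i)
Weighted entropy = 9/19 * 0.14 + 10/19 * 0.65
= 0.4084
chi = 0.78 - 0.4084
= 0.3716

0.3716


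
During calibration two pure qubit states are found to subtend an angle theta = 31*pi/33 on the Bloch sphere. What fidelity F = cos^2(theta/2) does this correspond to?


For states separated by angle theta on Bloch sphere:
F = cos^2(theta/2)
theta = 31*pi/33 = 2.9512
theta/2 = 1.4756
cos(theta/2) = 0.0951
F = 0.0090

0.0090


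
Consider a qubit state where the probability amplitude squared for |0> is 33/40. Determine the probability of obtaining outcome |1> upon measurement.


|alpha|^2 = 33/40 = 0.8250
|beta|^2 = 1 - 33/40 = 7/40 = 0.1750
P(|1>) = |beta|^2 = 0.1750

0.1750


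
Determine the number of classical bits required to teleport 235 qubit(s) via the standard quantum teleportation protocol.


Quantum teleportation requires 2 classical bits per qubit teleported.
235 qubit(s) -> 2 * 235 = 470 classical bits

470


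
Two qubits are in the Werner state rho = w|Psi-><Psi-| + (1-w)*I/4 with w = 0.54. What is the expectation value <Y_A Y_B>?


|Psi-> = (|01> - |10>)/sqrt(2)
For the pure Bell state, <Y_A Y_B> = -1 (Bell-state Pauli correlator).
The maximally-mixed part I/4 has tr(I/4 * P tensor P) = 0 for any traceless Pauli P.
So <Y_A Y_B>_rho = w * (-1) + (1 - w) * 0
= 0.54 * (-1)
= -0.5400

-0.5400


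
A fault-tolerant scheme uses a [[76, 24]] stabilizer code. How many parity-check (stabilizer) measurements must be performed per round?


For an [[n,k]] stabilizer code:
Number of stabilizer generators = n - k
= 76 - 24
= 52

52


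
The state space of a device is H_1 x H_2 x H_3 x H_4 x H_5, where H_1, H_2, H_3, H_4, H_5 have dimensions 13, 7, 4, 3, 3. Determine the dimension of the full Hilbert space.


dim(H_1 x H_2 x H_3 x H_4 x H_5) = 13 * 7 * 4 * 3 * 3
= 91 * 4 * 3 * 3
= 364 * 3 * 3
= 1092 * 3
= 3276

3276


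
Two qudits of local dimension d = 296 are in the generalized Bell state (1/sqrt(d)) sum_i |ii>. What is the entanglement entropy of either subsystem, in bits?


For a maximally entangled state in d x d:
S = log2(d) = log2(296)
= 8.2095

8.2095


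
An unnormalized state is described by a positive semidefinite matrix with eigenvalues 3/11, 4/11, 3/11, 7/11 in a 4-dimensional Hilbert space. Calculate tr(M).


tr(M) = sum of eigenvalues
= 3/11 + 4/11 + 3/11 + 7/11
= 17/11
= 1.5455

1.5455


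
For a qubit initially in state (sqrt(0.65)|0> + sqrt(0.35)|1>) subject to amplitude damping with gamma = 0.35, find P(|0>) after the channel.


For amplitude damping with parameter gamma on state sqrt(a)|0> + sqrt(b)|1>:
alpha^2 = 0.65, beta^2 = 0.35
P(|0>) = alpha^2 + gamma * beta^2
= 0.65 + 0.35 * 0.35
= 0.65 + 0.1225
= 0.7725

0.7725


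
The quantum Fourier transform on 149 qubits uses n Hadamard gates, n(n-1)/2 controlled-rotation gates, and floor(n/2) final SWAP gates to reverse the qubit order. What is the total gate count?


Hadamard gates: 149
Controlled rotations: n*(n-1)/2 = 149*148/2 = 11026
SWAP gates: floor(n/2) = floor(149/2) = 74
Total = 149 + 11026 + 74
= 11249

11249


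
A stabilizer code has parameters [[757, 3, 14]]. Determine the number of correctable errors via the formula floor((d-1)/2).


Code parameters: [[757, 3, 14]], distance d = 14.
Number of correctable errors = floor((d-1)/2)
= floor((14 - 1)/2)
= floor(13/2)
= 6

6


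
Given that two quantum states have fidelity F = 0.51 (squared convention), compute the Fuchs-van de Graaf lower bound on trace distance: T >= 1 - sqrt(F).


Fuchs-van de Graaf (squared-fidelity convention): 1 - sqrt(F) <= T <= sqrt(1 - F).
Lower bound: T >= 1 - sqrt(F)
sqrt(F) = sqrt(0.51) = 0.7141
T >= 1 - 0.7141
T >= 0.2859

0.2859


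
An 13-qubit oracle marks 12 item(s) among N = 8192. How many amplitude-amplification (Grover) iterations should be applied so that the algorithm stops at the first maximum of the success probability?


After j Grover iterations the success probability is P(j) = sin^2((2j+1)*theta), where sin(theta) = sqrt(k/N).
N = 2^13 = 8192, k = 12
sin(theta) = sqrt(k/N) = 0.03827327723
theta = arcsin(sqrt(k/N)) = 0.03828262746 rad
P(j) reaches its first maximum when (2j+1)*theta is as close as possible to pi/2, i.e. j = round(pi/(4*theta) - 1/2).
pi/(4*theta) - 1/2 = 20.0158
(For comparison, the common estimate pi/4 * sqrt(N/k) = 20.5208; the exact maximiser is used here.)
Optimal iterations = 20

20


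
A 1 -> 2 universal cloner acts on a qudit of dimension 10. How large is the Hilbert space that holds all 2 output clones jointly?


Output space = H^(tensor 2) where dim(H) = 10
dim = 10^2
= 100

100


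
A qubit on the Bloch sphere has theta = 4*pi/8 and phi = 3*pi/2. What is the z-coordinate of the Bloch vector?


theta = 1.5708, phi = 4.7124
r_z = cos(theta) = 0.0000

0.0000


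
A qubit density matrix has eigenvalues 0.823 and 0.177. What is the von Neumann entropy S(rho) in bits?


S = -p*log2(p) - (1-p)*log2(1-p)
p = 0.8230, 1-p = 0.1770
= -0.8230 * log2(0.8230) - 0.1770 * log2(0.1770)
= -(-0.2313) - (-0.4422)
= 0.6735

0.6735


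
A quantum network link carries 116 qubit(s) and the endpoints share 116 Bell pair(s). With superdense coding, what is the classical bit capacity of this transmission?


Superdense coding allows 2 classical bits per shared entangled pair.
116 pair(s) -> 2 * 116 = 232 classical bits

232


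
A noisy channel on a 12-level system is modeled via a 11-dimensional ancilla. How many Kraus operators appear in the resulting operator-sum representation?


Tracing out the environment in an orthonormal basis {|i>_E} gives Kraus operators K_i = <i|_E U |0>_E.
Number of Kraus operators = dim(H_env) = d_env
= 11

11


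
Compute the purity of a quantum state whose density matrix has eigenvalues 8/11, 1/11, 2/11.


tr(rho^2) = sum of eigenvalues squared
= (8/11)^2 + (1/11)^2 + (2/11)^2
= (64 + 1 + 4) / 121
= 69/121
= 0.5702

0.5702


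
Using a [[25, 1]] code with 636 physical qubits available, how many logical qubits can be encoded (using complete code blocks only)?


Each code block uses 25 physical qubits for 1 logical qubit(s).
Number of complete blocks = floor(636 / 25) = 25
Logical qubits = 25 * 1
= 25

25


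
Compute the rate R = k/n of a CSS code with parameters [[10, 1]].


Code rate R = k/n
= 1/10
= 0.1000

0.1000


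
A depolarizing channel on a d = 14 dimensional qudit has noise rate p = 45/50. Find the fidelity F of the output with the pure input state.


F = (1-p) + p/d
= (1 - 0.9000) + 0.9000/14
= 0.1000 + 0.0643
= 0.1643

0.1643


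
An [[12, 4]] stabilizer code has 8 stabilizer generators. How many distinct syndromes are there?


Each stabilizer generator gives a binary (+1 or -1) measurement outcome.
With 8 independent generators:
Total syndromes = 2^8
= 256

256


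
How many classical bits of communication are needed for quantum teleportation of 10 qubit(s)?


Quantum teleportation requires 2 classical bits per qubit teleported.
10 qubit(s) -> 2 * 10 = 20 classical bits

20


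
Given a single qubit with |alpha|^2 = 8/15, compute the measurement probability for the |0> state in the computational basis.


|alpha|^2 = 8/15 = 0.5333
|beta|^2 = 1 - 8/15 = 7/15 = 0.4667
P(|0>) = |alpha|^2 = 0.5333

0.5333


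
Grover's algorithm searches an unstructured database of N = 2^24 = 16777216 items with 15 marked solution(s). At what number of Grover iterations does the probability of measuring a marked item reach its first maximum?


After j Grover iterations the success probability is P(j) = sin^2((2j+1)*theta), where sin(theta) = sqrt(k/N).
N = 2^24 = 16777216, k = 15
sin(theta) = sqrt(k/N) = 0.0009455525748
theta = arcsin(sqrt(k/N)) = 0.0009455527157 rad
P(j) reaches its first maximum when (2j+1)*theta is as close as possible to pi/2, i.e. j = round(pi/(4*theta) - 1/2).
pi/(4*theta) - 1/2 = 830.1233
(For comparison, the common estimate pi/4 * sqrt(N/k) = 830.6235; the exact maximiser is used here.)
Optimal iterations = 830

830


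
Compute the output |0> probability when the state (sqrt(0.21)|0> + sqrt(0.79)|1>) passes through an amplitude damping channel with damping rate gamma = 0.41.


For amplitude damping with parameter gamma on state sqrt(a)|0> + sqrt(b)|1>:
alpha^2 = 0.21, beta^2 = 0.79
P(|0>) = alpha^2 + gamma * beta^2
= 0.21 + 0.41 * 0.79
= 0.21 + 0.3239
= 0.5339

0.5339


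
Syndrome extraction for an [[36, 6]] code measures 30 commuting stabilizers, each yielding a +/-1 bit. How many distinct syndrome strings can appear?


Each stabilizer generator gives a binary (+1 or -1) measurement outcome.
With 30 independent generators:
Total syndromes = 2^30
= 1073741824

1073741824


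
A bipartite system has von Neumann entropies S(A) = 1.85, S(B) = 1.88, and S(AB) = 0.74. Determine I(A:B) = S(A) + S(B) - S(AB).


I(A:B) = S(A) + S(B) - S(AB)
= 1.85 + 1.88 - 0.74
= 2.9900

2.9900


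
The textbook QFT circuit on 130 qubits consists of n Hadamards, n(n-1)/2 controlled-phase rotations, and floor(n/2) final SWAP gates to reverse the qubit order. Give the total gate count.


Hadamard gates: 130
Controlled rotations: n*(n-1)/2 = 130*129/2 = 8385
SWAP gates: floor(n/2) = floor(130/2) = 65
Total = 130 + 8385 + 65
= 8580

8580


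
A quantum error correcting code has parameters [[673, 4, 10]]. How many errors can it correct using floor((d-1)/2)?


Code parameters: [[673, 4, 10]], distance d = 10.
Number of correctable errors = floor((d-1)/2)
= floor((10 - 1)/2)
= floor(9/2)
= 4

4


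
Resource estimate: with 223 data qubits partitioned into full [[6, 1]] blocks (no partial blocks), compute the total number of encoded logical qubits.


Each code block uses 6 physical qubits for 1 logical qubit(s).
Number of complete blocks = floor(223 / 6) = 37
Logical qubits = 37 * 1
= 37

37


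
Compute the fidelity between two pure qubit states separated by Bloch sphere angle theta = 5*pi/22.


For states separated by angle theta on Bloch sphere:
F = cos^2(theta/2)
theta = 5*pi/22 = 0.7140
theta/2 = 0.3570
cos(theta/2) = 0.9369
F = 0.8779

0.8779


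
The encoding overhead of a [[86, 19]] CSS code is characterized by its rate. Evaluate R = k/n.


Code rate R = k/n
= 19/86
= 0.2209

0.2209


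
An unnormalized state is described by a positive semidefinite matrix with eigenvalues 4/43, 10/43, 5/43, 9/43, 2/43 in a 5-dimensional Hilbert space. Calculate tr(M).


tr(M) = sum of eigenvalues
= 4/43 + 10/43 + 5/43 + 9/43 + 2/43
= 30/43
= 0.6977

0.6977


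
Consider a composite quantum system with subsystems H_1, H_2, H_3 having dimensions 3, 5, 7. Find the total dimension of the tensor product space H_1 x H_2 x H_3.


dim(H_1 x H_2 x H_3) = 3 * 5 * 7
= 15 * 7
= 105

105


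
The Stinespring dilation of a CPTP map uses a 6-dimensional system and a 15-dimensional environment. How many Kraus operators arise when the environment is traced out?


Tracing out the environment in an orthonormal basis {|i>_E} gives Kraus operators K_i = <i|_E U |0>_E.
Number of Kraus operators = dim(H_env) = d_env
= 15

15


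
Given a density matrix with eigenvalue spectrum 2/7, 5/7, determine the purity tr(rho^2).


tr(rho^2) = sum of eigenvalues squared
= (2/7)^2 + (5/7)^2
= (4 + 25) / 49
= 29/49
= 0.5918

0.5918


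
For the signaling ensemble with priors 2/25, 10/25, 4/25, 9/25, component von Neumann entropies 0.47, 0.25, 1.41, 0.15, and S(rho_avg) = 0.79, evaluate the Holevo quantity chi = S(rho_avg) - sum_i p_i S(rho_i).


chi = S(rho) - sum_i p_i * S(rho_i)
Weighted entropy = 2/25 * 0.47 + 10/25 * 0.25 + 4/25 * 1.41 + 9/25 * 0.15
= 0.4172
chi = 0.79 - 0.4172
= 0.3728

0.3728


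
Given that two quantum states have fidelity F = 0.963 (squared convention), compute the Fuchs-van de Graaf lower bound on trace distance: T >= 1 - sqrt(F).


Fuchs-van de Graaf (squared-fidelity convention): 1 - sqrt(F) <= T <= sqrt(1 - F).
Lower bound: T >= 1 - sqrt(F)
sqrt(F) = sqrt(0.963) = 0.9813
T >= 1 - 0.9813
T >= 0.0187

0.0187


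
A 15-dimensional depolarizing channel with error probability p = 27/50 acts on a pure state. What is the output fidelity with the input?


F = (1-p) + p/d
= (1 - 0.5400) + 0.5400/15
= 0.4600 + 0.0360
= 0.4960

0.4960


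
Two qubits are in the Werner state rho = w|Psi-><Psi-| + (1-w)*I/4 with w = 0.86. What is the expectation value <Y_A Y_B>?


|Psi-> = (|01> - |10>)/sqrt(2)
For the pure Bell state, <Y_A Y_B> = -1 (Bell-state Pauli correlator).
The maximally-mixed part I/4 has tr(I/4 * P tensor P) = 0 for any traceless Pauli P.
So <Y_A Y_B>_rho = w * (-1) + (1 - w) * 0
= 0.86 * (-1)
= -0.8600

-0.8600


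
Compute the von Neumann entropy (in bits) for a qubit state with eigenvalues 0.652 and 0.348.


S = -p*log2(p) - (1-p)*log2(1-p)
p = 0.6520, 1-p = 0.3480
= -0.6520 * log2(0.6520) - 0.3480 * log2(0.3480)
= -(-0.4023) - (-0.5299)
= 0.9323

0.9323


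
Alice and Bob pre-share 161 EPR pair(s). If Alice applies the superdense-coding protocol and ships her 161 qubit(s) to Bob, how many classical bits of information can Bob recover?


Superdense coding allows 2 classical bits per shared entangled pair.
161 pair(s) -> 2 * 161 = 322 classical bits

322


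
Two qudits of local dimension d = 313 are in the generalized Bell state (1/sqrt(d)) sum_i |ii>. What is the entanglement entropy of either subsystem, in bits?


For a maximally entangled state in d x d:
S = log2(d) = log2(313)
= 8.2900

8.2900


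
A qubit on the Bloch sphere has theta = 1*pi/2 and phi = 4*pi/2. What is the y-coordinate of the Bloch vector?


theta = 1.5708, phi = 6.2832
r_y = sin(theta)*sin(phi) = 1.0000 * 0.0000
r_y = 0.0000

0.0000


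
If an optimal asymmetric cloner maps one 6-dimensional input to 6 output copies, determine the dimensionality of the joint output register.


Output space = H^(tensor 6) where dim(H) = 6
dim = 6^6
= 36 (after 2 factors)
= 216 (after 3 factors)
= 1296 (after 4 factors)
= 7776 (after 5 factors)
= 46656 (after 6 factors)
= 46656

46656


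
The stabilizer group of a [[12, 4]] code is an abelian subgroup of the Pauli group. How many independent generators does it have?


For an [[n,k]] stabilizer code:
Number of stabilizer generators = n - k
= 12 - 4
= 8

8


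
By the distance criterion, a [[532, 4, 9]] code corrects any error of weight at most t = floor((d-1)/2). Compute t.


Code parameters: [[532, 4, 9]], distance d = 9.
Number of correctable errors = floor((d-1)/2)
= floor((9 - 1)/2)
= floor(8/2)
= 4

4


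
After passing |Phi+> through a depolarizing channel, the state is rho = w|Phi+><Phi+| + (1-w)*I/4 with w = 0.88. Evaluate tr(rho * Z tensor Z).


|Phi+> = (|00> + |11>)/sqrt(2)
For the pure Bell state, <Z_A Z_B> = +1 (Bell-state Pauli correlator).
The maximally-mixed part I/4 has tr(I/4 * P tensor P) = 0 for any traceless Pauli P.
So <Z_A Z_B>_rho = w * (+1) + (1 - w) * 0
= 0.88 * (+1)
= 0.8800

0.8800


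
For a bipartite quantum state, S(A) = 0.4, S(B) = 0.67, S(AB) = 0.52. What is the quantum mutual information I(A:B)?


I(A:B) = S(A) + S(B) - S(AB)
= 0.4 + 0.67 - 0.52
= 0.5500

0.5500


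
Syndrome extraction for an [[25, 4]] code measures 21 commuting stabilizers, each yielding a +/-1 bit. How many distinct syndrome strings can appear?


Each stabilizer generator gives a binary (+1 or -1) measurement outcome.
With 21 independent generators:
Total syndromes = 2^21
= 2097152

2097152


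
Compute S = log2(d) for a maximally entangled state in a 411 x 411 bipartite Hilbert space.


For a maximally entangled state in d x d:
S = log2(d) = log2(411)
= 8.6830

8.6830


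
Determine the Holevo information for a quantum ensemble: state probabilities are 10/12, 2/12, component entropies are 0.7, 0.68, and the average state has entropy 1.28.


chi = S(rho) - sum_i p_i * S(rho_i)
Weighted entropy = 10/12 * 0.7 + 2/12 * 0.68
= 0.6967
chi = 1.28 - 0.6967
= 0.5833

0.5833


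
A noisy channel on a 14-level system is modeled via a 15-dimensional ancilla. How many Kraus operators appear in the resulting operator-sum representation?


Tracing out the environment in an orthonormal basis {|i>_E} gives Kraus operators K_i = <i|_E U |0>_E.
Number of Kraus operators = dim(H_env) = d_env
= 15

15


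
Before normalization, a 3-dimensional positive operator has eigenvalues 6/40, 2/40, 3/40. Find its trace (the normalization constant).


tr(M) = sum of eigenvalues
= 6/40 + 2/40 + 3/40
= 11/40
= 0.2750

0.2750


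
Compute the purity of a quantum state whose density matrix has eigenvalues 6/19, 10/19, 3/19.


tr(rho^2) = sum of eigenvalues squared
= (6/19)^2 + (10/19)^2 + (3/19)^2
= (36 + 100 + 9) / 361
= 145/361
= 0.4017

0.4017


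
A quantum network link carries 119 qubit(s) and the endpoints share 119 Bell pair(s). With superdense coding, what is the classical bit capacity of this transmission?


Superdense coding allows 2 classical bits per shared entangled pair.
119 pair(s) -> 2 * 119 = 238 classical bits

238


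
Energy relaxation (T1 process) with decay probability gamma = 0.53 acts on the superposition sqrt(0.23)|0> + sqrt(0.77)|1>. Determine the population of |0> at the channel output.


For amplitude damping with parameter gamma on state sqrt(a)|0> + sqrt(b)|1>:
alpha^2 = 0.23, beta^2 = 0.77
P(|0>) = alpha^2 + gamma * beta^2
= 0.23 + 0.53 * 0.77
= 0.23 + 0.4081
= 0.6381

0.6381


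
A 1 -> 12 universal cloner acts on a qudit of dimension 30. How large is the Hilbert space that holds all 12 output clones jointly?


Output space = H^(tensor 12) where dim(H) = 30
dim = 30^12
= 900 (after 2 factors)
= 27000 (after 3 factors)
= 810000 (after 4 factors)
= 24300000 (after 5 factors)
= 729000000 (after 6 factors)
= 21870000000 (after 7 factors)
= 656100000000 (after 8 factors)
= 19683000000000 (after 9 factors)
= 590490000000000 (after 10 factors)
= 17714700000000000 (after 11 factors)
= 531441000000000000 (after 12 factors)
= 531441000000000000

531441000000000000


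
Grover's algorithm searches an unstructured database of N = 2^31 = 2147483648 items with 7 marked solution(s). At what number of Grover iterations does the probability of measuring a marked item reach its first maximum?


After j Grover iterations the success probability is P(j) = sin^2((2j+1)*theta), where sin(theta) = sqrt(k/N).
N = 2^31 = 2147483648, k = 7
sin(theta) = sqrt(k/N) = 5.709316081e-05
theta = arcsin(sqrt(k/N)) = 5.709316084e-05 rad
P(j) reaches its first maximum when (2j+1)*theta is as close as possible to pi/2, i.e. j = round(pi/(4*theta) - 1/2).
pi/(4*theta) - 1/2 = 13755.9316
(For comparison, the common estimate pi/4 * sqrt(N/k) = 13756.4316; the exact maximiser is used here.)
Optimal iterations = 13756

13756


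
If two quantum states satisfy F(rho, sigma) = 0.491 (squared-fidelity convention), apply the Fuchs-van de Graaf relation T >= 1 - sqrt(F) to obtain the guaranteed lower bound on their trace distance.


Fuchs-van de Graaf (squared-fidelity convention): 1 - sqrt(F) <= T <= sqrt(1 - F).
Lower bound: T >= 1 - sqrt(F)
sqrt(F) = sqrt(0.491) = 0.7007
T >= 1 - 0.7007
T >= 0.2993

0.2993


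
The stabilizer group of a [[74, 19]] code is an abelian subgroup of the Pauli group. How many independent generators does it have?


For an [[n,k]] stabilizer code:
Number of stabilizer generators = n - k
= 74 - 19
= 55

55


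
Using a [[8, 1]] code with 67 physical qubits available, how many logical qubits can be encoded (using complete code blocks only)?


Each code block uses 8 physical qubits for 1 logical qubit(s).
Number of complete blocks = floor(67 / 8) = 8
Logical qubits = 8 * 1
= 8

8


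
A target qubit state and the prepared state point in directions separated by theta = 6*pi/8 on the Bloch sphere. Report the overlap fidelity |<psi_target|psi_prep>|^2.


For states separated by angle theta on Bloch sphere:
F = cos^2(theta/2)
theta = 6*pi/8 = 2.3562
theta/2 = 1.1781
cos(theta/2) = 0.3827
F = 0.1464

0.1464


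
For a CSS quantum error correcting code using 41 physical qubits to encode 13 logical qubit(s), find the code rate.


Code rate R = k/n
= 13/41
= 0.3171

0.3171


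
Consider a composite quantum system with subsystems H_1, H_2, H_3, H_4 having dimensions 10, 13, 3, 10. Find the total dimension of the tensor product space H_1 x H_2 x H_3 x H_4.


dim(H_1 x H_2 x H_3 x H_4) = 10 * 13 * 3 * 10
= 130 * 3 * 10
= 390 * 10
= 3900

3900


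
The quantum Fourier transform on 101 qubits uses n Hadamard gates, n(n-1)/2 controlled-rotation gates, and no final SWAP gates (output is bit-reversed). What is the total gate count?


Hadamard gates: 101
Controlled rotations: n*(n-1)/2 = 101*100/2 = 5050
SWAP gates: 0 (omitted)
Total = 101 + 5050
= 5151

5151


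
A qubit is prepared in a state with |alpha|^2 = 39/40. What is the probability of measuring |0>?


|alpha|^2 = 39/40 = 0.9750
|beta|^2 = 1 - 39/40 = 1/40 = 0.0250
P(|0>) = |alpha|^2 = 0.9750

0.9750


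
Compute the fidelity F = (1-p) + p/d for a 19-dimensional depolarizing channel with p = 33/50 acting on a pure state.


F = (1-p) + p/d
= (1 - 0.6600) + 0.6600/19
= 0.3400 + 0.0347
= 0.3747

0.3747


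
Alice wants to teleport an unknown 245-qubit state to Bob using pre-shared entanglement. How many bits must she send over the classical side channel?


Quantum teleportation requires 2 classical bits per qubit teleported.
245 qubit(s) -> 2 * 245 = 490 classical bits

490


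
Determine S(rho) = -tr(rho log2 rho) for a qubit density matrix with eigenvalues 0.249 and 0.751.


S = -p*log2(p) - (1-p)*log2(1-p)
p = 0.2490, 1-p = 0.7510
= -0.2490 * log2(0.2490) - 0.7510 * log2(0.7510)
= -(-0.4994) - (-0.3102)
= 0.8097

0.8097


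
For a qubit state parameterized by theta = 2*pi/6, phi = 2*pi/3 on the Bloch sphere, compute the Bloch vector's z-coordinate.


theta = 1.0472, phi = 2.0944
r_z = cos(theta) = 0.5000

0.5000


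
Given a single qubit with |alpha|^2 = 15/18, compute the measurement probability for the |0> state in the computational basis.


|alpha|^2 = 15/18 = 0.8333
|beta|^2 = 1 - 15/18 = 3/18 = 0.1667
P(|0>) = |alpha|^2 = 0.8333

0.8333


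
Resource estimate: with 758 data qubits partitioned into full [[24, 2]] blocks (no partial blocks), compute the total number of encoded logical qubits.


Each code block uses 24 physical qubits for 2 logical qubit(s).
Number of complete blocks = floor(758 / 24) = 31
Logical qubits = 31 * 2
= 62

62


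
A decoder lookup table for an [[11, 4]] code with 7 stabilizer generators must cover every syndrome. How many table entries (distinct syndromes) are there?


Each stabilizer generator gives a binary (+1 or -1) measurement outcome.
With 7 independent generators:
Total syndromes = 2^7
= 128

128


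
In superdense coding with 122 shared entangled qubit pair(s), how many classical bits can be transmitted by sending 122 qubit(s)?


Superdense coding allows 2 classical bits per shared entangled pair.
122 pair(s) -> 2 * 122 = 244 classical bits

244


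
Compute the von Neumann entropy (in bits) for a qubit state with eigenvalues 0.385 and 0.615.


S = -p*log2(p) - (1-p)*log2(1-p)
p = 0.3850, 1-p = 0.6150
= -0.3850 * log2(0.3850) - 0.6150 * log2(0.6150)
= -(-0.5302) - (-0.4313)
= 0.9615

0.9615


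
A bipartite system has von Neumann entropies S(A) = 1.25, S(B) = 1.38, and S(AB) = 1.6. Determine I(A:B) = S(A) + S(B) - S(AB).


I(A:B) = S(A) + S(B) - S(AB)
= 1.25 + 1.38 - 1.6
= 1.0300

1.0300


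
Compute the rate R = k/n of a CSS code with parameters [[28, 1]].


Code rate R = k/n
= 1/28
= 0.0357

0.0357


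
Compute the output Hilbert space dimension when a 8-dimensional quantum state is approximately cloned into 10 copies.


Output space = H^(tensor 10) where dim(H) = 8
dim = 8^10
= 64 (after 2 factors)
= 512 (after 3 factors)
= 4096 (after 4 factors)
= 32768 (after 5 factors)
= 262144 (after 6 factors)
= 2097152 (after 7 factors)
= 16777216 (after 8 factors)
= 134217728 (after 9 factors)
= 1073741824 (after 10 factors)
= 1073741824

1073741824


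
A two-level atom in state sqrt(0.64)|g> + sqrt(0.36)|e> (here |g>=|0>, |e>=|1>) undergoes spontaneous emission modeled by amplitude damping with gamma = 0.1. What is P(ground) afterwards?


For amplitude damping with parameter gamma on state sqrt(a)|0> + sqrt(b)|1>:
alpha^2 = 0.64, beta^2 = 0.36
P(|0>) = alpha^2 + gamma * beta^2
= 0.64 + 0.1 * 0.36
= 0.64 + 0.0360
= 0.6760

0.6760


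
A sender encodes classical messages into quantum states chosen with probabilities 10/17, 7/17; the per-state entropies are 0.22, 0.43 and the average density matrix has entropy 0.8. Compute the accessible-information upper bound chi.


chi = S(rho) - sum_i p_i * S(rho_i)
Weighted entropy = 10/17 * 0.22 + 7/17 * 0.43
= 0.3065
chi = 0.8 - 0.3065
= 0.4935

0.4935


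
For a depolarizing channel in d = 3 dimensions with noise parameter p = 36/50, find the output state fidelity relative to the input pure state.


F = (1-p) + p/d
= (1 - 0.7200) + 0.7200/3
= 0.2800 + 0.2400
= 0.5200

0.5200


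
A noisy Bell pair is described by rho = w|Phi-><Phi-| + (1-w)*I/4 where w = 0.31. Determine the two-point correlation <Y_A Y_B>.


|Phi-> = (|00> - |11>)/sqrt(2)
For the pure Bell state, <Y_A Y_B> = +1 (Bell-state Pauli correlator).
The maximally-mixed part I/4 has tr(I/4 * P tensor P) = 0 for any traceless Pauli P.
So <Y_A Y_B>_rho = w * (+1) + (1 - w) * 0
= 0.31 * (+1)
= 0.3100

0.3100


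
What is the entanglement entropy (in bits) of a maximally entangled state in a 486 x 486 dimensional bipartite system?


For a maximally entangled state in d x d:
S = log2(d) = log2(486)
= 8.9248

8.9248


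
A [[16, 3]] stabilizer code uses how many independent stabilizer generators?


For an [[n,k]] stabilizer code:
Number of stabilizer generators = n - k
= 16 - 3
= 13

13


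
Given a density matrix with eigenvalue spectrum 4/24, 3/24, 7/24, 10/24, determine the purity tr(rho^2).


tr(rho^2) = sum of eigenvalues squared
= (4/24)^2 + (3/24)^2 + (7/24)^2 + (10/24)^2
= (16 + 9 + 49 + 100) / 576
= 174/576
= 0.3021

0.3021


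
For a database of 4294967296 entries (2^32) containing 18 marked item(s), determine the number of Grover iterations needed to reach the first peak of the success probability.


After j Grover iterations the success probability is P(j) = sin^2((2j+1)*theta), where sin(theta) = sqrt(k/N).
N = 2^32 = 4294967296, k = 18
sin(theta) = sqrt(k/N) = 6.473755931e-05
theta = arcsin(sqrt(k/N)) = 6.473755936e-05 rad
P(j) reaches its first maximum when (2j+1)*theta is as close as possible to pi/2, i.e. j = round(pi/(4*theta) - 1/2).
pi/(4*theta) - 1/2 = 12131.5323
(For comparison, the common estimate pi/4 * sqrt(N/k) = 12132.0323; the exact maximiser is used here.)
Optimal iterations = 12132

12132


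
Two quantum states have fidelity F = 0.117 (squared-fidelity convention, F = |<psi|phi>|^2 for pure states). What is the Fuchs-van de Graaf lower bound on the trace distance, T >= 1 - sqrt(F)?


Fuchs-van de Graaf (squared-fidelity convention): 1 - sqrt(F) <= T <= sqrt(1 - F).
Lower bound: T >= 1 - sqrt(F)
sqrt(F) = sqrt(0.117) = 0.3421
T >= 1 - 0.3421
T >= 0.6579

0.6579


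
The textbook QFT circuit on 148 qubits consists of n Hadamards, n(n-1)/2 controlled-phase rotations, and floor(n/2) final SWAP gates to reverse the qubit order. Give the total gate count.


Hadamard gates: 148
Controlled rotations: n*(n-1)/2 = 148*147/2 = 10878
SWAP gates: floor(n/2) = floor(148/2) = 74
Total = 148 + 10878 + 74
= 11100

11100


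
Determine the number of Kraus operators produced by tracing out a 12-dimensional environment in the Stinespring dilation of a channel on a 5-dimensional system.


Tracing out the environment in an orthonormal basis {|i>_E} gives Kraus operators K_i = <i|_E U |0>_E.
Number of Kraus operators = dim(H_env) = d_env
= 12

12


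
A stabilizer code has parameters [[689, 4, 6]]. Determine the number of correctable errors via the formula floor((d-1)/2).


Code parameters: [[689, 4, 6]], distance d = 6.
Number of correctable errors = floor((d-1)/2)
= floor((6 - 1)/2)
= floor(5/2)
= 2

2


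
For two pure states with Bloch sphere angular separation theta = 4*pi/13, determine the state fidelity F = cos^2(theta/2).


For states separated by angle theta on Bloch sphere:
F = cos^2(theta/2)
theta = 4*pi/13 = 0.9666
theta/2 = 0.4833
cos(theta/2) = 0.8855
F = 0.7840

0.7840


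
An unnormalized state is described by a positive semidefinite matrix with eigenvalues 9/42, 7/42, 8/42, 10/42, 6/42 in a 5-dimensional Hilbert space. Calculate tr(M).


tr(M) = sum of eigenvalues
= 9/42 + 7/42 + 8/42 + 10/42 + 6/42
= 40/42
= 0.9524

0.9524


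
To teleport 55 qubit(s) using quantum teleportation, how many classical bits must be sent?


Quantum teleportation requires 2 classical bits per qubit teleported.
55 qubit(s) -> 2 * 55 = 110 classical bits

110


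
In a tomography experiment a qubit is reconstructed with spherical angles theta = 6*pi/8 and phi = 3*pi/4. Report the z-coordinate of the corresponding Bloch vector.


theta = 2.3562, phi = 2.3562
r_z = cos(theta) = -0.7071

-0.7071


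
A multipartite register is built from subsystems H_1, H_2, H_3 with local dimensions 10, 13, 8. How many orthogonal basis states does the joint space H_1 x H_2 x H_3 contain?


dim(H_1 x H_2 x H_3) = 10 * 13 * 8
= 130 * 8
= 1040

1040


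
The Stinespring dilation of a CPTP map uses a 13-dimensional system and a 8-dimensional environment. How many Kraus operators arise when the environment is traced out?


Tracing out the environment in an orthonormal basis {|i>_E} gives Kraus operators K_i = <i|_E U |0>_E.
Number of Kraus operators = dim(H_env) = d_env
= 8

8


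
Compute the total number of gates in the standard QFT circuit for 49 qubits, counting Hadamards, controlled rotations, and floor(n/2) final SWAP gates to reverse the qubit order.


Hadamard gates: 49
Controlled rotations: n*(n-1)/2 = 49*48/2 = 1176
SWAP gates: floor(n/2) = floor(49/2) = 24
Total = 49 + 1176 + 24
= 1249

1249


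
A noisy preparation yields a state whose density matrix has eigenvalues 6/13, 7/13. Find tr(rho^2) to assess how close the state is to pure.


tr(rho^2) = sum of eigenvalues squared
= (6/13)^2 + (7/13)^2
= (36 + 49) / 169
= 85/169
= 0.5030

0.5030


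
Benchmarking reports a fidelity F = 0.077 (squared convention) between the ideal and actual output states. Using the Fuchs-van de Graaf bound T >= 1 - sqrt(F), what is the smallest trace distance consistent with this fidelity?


Fuchs-van de Graaf (squared-fidelity convention): 1 - sqrt(F) <= T <= sqrt(1 - F).
Lower bound: T >= 1 - sqrt(F)
sqrt(F) = sqrt(0.077) = 0.2775
T >= 1 - 0.2775
T >= 0.7225

0.7225


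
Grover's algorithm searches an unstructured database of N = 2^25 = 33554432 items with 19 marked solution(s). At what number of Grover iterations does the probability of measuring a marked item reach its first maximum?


After j Grover iterations the success probability is P(j) = sin^2((2j+1)*theta), where sin(theta) = sqrt(k/N).
N = 2^25 = 33554432, k = 19
sin(theta) = sqrt(k/N) = 0.0007524919437
theta = arcsin(sqrt(k/N)) = 0.0007524920147 rad
P(j) reaches its first maximum when (2j+1)*theta is as close as possible to pi/2, i.e. j = round(pi/(4*theta) - 1/2).
pi/(4*theta) - 1/2 = 1043.2296
(For comparison, the common estimate pi/4 * sqrt(N/k) = 1043.7297; the exact maximiser is used here.)
Optimal iterations = 1043

1043


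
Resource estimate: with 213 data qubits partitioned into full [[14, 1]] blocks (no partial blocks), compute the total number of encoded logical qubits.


Each code block uses 14 physical qubits for 1 logical qubit(s).
Number of complete blocks = floor(213 / 14) = 15
Logical qubits = 15 * 1
= 15

15


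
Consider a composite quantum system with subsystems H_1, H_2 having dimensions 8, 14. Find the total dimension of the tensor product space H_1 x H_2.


dim(H_1 x H_2) = 8 * 14
= 112

112


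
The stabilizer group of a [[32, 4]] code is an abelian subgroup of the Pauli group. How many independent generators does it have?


For an [[n,k]] stabilizer code:
Number of stabilizer generators = n - k
= 32 - 4
= 28

28


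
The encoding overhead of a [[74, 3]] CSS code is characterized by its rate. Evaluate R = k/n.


Code rate R = k/n
= 3/74
= 0.0405

0.0405


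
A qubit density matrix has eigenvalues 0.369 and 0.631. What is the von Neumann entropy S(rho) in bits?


S = -p*log2(p) - (1-p)*log2(1-p)
p = 0.3690, 1-p = 0.6310
= -0.3690 * log2(0.3690) - 0.6310 * log2(0.6310)
= -(-0.5307) - (-0.4192)
= 0.9499

0.9499


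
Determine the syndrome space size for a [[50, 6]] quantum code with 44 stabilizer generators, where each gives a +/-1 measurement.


Each stabilizer generator gives a binary (+1 or -1) measurement outcome.
With 44 independent generators:
Total syndromes = 2^44
= 17592186044416

17592186044416


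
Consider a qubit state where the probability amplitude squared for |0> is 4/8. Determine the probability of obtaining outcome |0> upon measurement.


|alpha|^2 = 4/8 = 0.5000
|beta|^2 = 1 - 4/8 = 4/8 = 0.5000
P(|0>) = |alpha|^2 = 0.5000

0.5000


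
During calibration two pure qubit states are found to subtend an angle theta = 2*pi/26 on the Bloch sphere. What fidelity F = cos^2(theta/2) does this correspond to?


For states separated by angle theta on Bloch sphere:
F = cos^2(theta/2)
theta = 2*pi/26 = 0.2417
theta/2 = 0.1208
cos(theta/2) = 0.9927
F = 0.9855

0.9855


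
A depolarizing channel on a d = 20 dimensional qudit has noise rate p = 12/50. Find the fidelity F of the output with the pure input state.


F = (1-p) + p/d
= (1 - 0.2400) + 0.2400/20
= 0.7600 + 0.0120
= 0.7720

0.7720


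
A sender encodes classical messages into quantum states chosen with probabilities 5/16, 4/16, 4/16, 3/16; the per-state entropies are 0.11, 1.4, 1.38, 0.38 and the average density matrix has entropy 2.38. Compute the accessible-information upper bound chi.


chi = S(rho) - sum_i p_i * S(rho_i)
Weighted entropy = 5/16 * 0.11 + 4/16 * 1.4 + 4/16 * 1.38 + 3/16 * 0.38
= 0.8006
chi = 2.38 - 0.8006
= 1.5794

1.5794


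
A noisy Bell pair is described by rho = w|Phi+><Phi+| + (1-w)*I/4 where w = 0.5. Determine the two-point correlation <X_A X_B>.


|Phi+> = (|00> + |11>)/sqrt(2)
For the pure Bell state, <X_A X_B> = +1 (Bell-state Pauli correlator).
The maximally-mixed part I/4 has tr(I/4 * P tensor P) = 0 for any traceless Pauli P.
So <X_A X_B>_rho = w * (+1) + (1 - w) * 0
= 0.5 * (+1)
= 0.5000

0.5000


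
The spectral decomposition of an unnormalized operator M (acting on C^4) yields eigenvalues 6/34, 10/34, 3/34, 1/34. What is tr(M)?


tr(M) = sum of eigenvalues
= 6/34 + 10/34 + 3/34 + 1/34
= 20/34
= 0.5882

0.5882


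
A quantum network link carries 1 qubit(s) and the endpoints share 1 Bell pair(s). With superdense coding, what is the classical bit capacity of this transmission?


Superdense coding allows 2 classical bits per shared entangled pair.
1 pair(s) -> 2 * 1 = 2 classical bits

2


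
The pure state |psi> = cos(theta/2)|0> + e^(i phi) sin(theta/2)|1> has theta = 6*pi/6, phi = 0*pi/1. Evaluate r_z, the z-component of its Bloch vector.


theta = 3.1416, phi = 0.0000
r_z = cos(theta) = -1.0000

-1.0000


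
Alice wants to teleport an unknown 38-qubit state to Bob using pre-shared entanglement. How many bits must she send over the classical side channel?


Quantum teleportation requires 2 classical bits per qubit teleported.
38 qubit(s) -> 2 * 38 = 76 classical bits

76


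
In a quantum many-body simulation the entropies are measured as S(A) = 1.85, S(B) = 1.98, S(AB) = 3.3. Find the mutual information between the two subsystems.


I(A:B) = S(A) + S(B) - S(AB)
= 1.85 + 1.98 - 3.3
= 0.5300

0.5300


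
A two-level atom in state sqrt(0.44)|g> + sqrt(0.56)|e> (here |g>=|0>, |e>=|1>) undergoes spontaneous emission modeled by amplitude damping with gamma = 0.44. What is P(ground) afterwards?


For amplitude damping with parameter gamma on state sqrt(a)|0> + sqrt(b)|1>:
alpha^2 = 0.44, beta^2 = 0.56
P(|0>) = alpha^2 + gamma * beta^2
= 0.44 + 0.44 * 0.56
= 0.44 + 0.2464
= 0.6864

0.6864
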